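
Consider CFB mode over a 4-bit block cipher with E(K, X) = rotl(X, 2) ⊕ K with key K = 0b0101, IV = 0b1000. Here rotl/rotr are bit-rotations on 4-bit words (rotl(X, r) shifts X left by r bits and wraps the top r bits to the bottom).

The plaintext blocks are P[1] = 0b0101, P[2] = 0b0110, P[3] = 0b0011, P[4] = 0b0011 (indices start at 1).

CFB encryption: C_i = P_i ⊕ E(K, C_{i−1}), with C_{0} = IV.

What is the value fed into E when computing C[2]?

C[1]: E(K, 0b1000) = 0b0111; 0b0101 ⊕ 0b0111 = 0b0010.
C[2]: E(K, 0b0010) = 0b1101; 0b0110 ⊕ 0b1101 = 0b1011.
So the input to E for block [2] is 0b0010.

0b0010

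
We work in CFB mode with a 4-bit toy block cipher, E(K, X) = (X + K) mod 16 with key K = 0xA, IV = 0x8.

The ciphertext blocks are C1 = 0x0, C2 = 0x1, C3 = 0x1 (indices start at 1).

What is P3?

CFB decryption: P_i = C_i ⊕ E(K, C_{i−1}), with C_{0} = IV.
P3: E(K, 0x1) = 0xB; 0x1 ⊕ 0xB = 0xA.

P3 = 0xA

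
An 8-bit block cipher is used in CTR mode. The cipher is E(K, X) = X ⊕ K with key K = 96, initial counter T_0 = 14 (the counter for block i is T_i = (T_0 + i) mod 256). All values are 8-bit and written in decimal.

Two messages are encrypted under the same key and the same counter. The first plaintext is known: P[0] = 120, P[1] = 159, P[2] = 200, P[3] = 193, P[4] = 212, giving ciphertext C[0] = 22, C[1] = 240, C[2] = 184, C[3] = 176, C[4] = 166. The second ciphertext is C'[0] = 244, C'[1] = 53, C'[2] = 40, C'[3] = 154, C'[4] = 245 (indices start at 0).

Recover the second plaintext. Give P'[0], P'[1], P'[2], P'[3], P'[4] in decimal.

P'[0] = 154, P'[1] = 90, P'[2] = 88, P'[3] = 235, P'[4] = 135

In CTR with a reused counter, both messages share the same keystream S_i, so C_i ⊕ C'_i = P_i ⊕ P'_i and thus P'_i = P_i ⊕ C_i ⊕ C'_i.
P'[0]: 120 ⊕ 22 ⊕ 244 = 154.
P'[1]: 159 ⊕ 240 ⊕ 53 = 90.
P'[2]: 200 ⊕ 184 ⊕ 40 = 88.
P'[3]: 193 ⊕ 176 ⊕ 154 = 235.
P'[4]: 212 ⊕ 166 ⊕ 245 = 135.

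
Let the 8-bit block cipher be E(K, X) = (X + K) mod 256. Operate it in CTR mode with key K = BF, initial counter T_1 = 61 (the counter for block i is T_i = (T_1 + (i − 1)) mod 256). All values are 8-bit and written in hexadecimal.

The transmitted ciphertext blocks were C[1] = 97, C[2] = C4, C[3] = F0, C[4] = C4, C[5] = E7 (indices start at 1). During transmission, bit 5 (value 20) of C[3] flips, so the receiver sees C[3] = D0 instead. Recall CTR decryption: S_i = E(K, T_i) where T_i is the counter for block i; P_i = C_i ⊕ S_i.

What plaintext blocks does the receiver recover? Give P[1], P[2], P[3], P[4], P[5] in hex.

P[1] = B7, P[2] = E5, P[3] = F2, P[4] = E7, P[5] = C3

Only C[3] changed, to D0. In CTR, a change in C_i flips the same bit in P_i only; the keystream is unaffected. Decrypting the received ciphertext:
P[1]: T = 61, S = E(K, T) = 20; 97 ⊕ 20 = B7.
P[2]: T = 62, S = E(K, T) = 21; C4 ⊕ 21 = E5.
P[3]: T = 63, S = E(K, T) = 22; D0 ⊕ 22 = F2.
P[4]: T = 64, S = E(K, T) = 23; C4 ⊕ 23 = E7.
P[5]: T = 65, S = E(K, T) = 24; E7 ⊕ 24 = C3.
Blocks that differ from the original plaintext: P[3].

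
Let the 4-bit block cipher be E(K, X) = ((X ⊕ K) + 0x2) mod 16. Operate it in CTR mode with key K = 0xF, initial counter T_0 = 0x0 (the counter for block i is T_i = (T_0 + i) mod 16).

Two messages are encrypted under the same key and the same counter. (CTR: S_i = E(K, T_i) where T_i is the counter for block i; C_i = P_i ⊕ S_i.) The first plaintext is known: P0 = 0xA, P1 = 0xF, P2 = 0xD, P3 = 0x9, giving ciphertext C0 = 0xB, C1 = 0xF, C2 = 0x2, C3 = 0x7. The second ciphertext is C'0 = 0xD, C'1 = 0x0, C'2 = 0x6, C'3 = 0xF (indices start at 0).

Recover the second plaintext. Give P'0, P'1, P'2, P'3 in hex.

In CTR with a reused counter, both messages share the same keystream S_i, so C_i ⊕ C'_i = P_i ⊕ P'_i and thus P'_i = P_i ⊕ C_i ⊕ C'_i.
P'0: 0xA ⊕ 0xB ⊕ 0xD = 0xC.
P'1: 0xF ⊕ 0xF ⊕ 0x0 = 0x0.
P'2: 0xD ⊕ 0x2 ⊕ 0x6 = 0x9.
P'3: 0x9 ⊕ 0x7 ⊕ 0xF = 0x1.

P'0 = 0xC, P'1 = 0x0, P'2 = 0x9, P'3 = 0x1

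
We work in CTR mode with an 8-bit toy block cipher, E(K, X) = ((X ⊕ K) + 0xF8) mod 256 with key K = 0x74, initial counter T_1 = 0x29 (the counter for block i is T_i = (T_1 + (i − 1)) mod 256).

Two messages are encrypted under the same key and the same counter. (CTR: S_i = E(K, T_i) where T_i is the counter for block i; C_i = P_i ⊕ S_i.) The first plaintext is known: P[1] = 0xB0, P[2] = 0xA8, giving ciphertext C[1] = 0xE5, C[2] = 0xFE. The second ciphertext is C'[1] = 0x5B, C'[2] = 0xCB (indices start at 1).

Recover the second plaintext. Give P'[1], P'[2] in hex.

In CTR with a reused counter, both messages share the same keystream S_i, so C_i ⊕ C'_i = P_i ⊕ P'_i and thus P'_i = P_i ⊕ C_i ⊕ C'_i.
P'[1]: 0xB0 ⊕ 0xE5 ⊕ 0x5B = 0x0E.
P'[2]: 0xA8 ⊕ 0xFE ⊕ 0xCB = 0x9D.

P'[1] = 0x0E, P'[2] = 0x9D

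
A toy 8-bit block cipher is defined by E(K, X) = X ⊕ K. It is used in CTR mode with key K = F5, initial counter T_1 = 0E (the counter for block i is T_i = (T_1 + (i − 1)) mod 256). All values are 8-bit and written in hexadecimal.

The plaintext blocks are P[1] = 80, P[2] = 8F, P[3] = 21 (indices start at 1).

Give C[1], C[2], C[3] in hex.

CTR encryption: S_i = E(K, T_i) where T_i is the counter for block i; C_i = P_i ⊕ S_i.
C[1]: T = 0E, S = E(K, T) = FB; 80 ⊕ FB = 7B.
C[2]: T = 0F, S = E(K, T) = FA; 8F ⊕ FA = 75.
C[3]: T = 10, S = E(K, T) = E5; 21 ⊕ E5 = C4.

C[1] = 7B, C[2] = 75, C[3] = C4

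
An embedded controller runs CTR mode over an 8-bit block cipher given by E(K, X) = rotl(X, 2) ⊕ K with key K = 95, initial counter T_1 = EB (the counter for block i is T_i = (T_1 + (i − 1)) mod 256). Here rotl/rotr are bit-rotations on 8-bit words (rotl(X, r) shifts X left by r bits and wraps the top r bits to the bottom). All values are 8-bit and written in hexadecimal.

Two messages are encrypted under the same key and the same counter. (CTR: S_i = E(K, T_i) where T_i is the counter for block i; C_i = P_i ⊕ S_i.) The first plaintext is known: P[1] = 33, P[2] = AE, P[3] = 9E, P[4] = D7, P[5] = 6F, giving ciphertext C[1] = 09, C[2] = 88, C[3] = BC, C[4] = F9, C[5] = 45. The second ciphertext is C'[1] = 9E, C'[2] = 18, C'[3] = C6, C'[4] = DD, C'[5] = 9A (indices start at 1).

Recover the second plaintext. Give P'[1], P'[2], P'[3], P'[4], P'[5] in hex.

P'[1] = A4, P'[2] = 3E, P'[3] = E4, P'[4] = F3, P'[5] = B0

In CTR with a reused counter, both messages share the same keystream S_i, so C_i ⊕ C'_i = P_i ⊕ P'_i and thus P'_i = P_i ⊕ C_i ⊕ C'_i.
P'[1]: 33 ⊕ 09 ⊕ 9E = A4.
P'[2]: AE ⊕ 88 ⊕ 18 = 3E.
P'[3]: 9E ⊕ BC ⊕ C6 = E4.
P'[4]: D7 ⊕ F9 ⊕ DD = F3.
P'[5]: 6F ⊕ 45 ⊕ 9A = B0.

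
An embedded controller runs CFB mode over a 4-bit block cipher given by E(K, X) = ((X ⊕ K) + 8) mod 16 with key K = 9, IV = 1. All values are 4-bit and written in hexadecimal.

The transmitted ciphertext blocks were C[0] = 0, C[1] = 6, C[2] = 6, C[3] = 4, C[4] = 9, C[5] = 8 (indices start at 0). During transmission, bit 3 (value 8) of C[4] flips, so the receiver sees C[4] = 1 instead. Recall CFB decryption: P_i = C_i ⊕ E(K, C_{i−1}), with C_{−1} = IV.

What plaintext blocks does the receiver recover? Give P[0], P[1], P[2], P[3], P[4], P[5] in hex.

Only C[4] changed, to 1. In CFB, a change in C_i flips the same bit in P_i and garbles P_{i+1}. Decrypting the received ciphertext:
P[0]: E(K, 1) = 0; 0 ⊕ 0 = 0.
P[1]: E(K, 0) = 1; 6 ⊕ 1 = 7.
P[2]: E(K, 6) = 7; 6 ⊕ 7 = 1.
P[3]: E(K, 6) = 7; 4 ⊕ 7 = 3.
P[4]: E(K, 4) = 5; 1 ⊕ 5 = 4.
P[5]: E(K, 1) = 0; 8 ⊕ 0 = 8.
Blocks that differ from the original plaintext: P[4], P[5].

P[0] = 0, P[1] = 7, P[2] = 1, P[3] = 3, P[4] = 4, P[5] = 8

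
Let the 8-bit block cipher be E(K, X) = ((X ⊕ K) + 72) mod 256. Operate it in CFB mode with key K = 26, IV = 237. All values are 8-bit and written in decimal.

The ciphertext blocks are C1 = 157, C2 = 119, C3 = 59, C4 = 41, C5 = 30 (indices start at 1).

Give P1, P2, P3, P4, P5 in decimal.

P1 = 162, P2 = 184, P3 = 142, P4 = 64, P5 = 101

CFB decryption: P_i = C_i ⊕ E(K, C_{i−1}), with C_{0} = IV.
P1: E(K, 237) = 63; 157 ⊕ 63 = 162.
P2: E(K, 157) = 207; 119 ⊕ 207 = 184.
P3: E(K, 119) = 181; 59 ⊕ 181 = 142.
P4: E(K, 59) = 105; 41 ⊕ 105 = 64.
P5: E(K, 41) = 123; 30 ⊕ 123 = 101.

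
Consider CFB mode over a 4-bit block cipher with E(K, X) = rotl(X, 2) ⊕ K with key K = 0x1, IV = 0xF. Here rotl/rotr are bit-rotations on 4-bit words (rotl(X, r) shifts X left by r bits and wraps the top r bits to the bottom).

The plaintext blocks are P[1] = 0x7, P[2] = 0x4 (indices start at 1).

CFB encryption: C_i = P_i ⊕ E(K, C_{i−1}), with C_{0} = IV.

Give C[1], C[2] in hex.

C[1] = 0x9, C[2] = 0x3

C[1]: E(K, 0xF) = 0xE; 0x7 ⊕ 0xE = 0x9.
C[2]: E(K, 0x9) = 0x7; 0x4 ⊕ 0x7 = 0x3.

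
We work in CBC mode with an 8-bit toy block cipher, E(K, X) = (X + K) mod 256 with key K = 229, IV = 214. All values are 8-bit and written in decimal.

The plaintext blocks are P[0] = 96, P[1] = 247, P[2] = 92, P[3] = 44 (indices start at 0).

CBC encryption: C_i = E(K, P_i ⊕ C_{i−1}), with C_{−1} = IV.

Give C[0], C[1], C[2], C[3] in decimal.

C[0]: P[0] ⊕ 214 = 182; E(K, 182) = 155.
C[1]: P[1] ⊕ 155 = 108; E(K, 108) = 81.
C[2]: P[2] ⊕ 81 = 13; E(K, 13) = 242.
C[3]: P[3] ⊕ 242 = 222; E(K, 222) = 195.

C[0] = 155, C[1] = 81, C[2] = 242, C[3] = 195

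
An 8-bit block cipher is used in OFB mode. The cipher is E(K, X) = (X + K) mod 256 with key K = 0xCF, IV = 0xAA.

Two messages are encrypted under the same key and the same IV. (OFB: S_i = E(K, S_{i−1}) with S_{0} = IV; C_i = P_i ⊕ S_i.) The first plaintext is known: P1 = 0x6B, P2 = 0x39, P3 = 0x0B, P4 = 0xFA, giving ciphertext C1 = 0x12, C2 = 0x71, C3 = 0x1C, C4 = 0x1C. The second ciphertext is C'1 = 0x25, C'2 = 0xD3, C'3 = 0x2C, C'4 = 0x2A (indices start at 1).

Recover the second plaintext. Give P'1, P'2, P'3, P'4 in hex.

P'1 = 0x5C, P'2 = 0x9B, P'3 = 0x3B, P'4 = 0xCC

In OFB with a reused IV, both messages share the same keystream S_i, so C_i ⊕ C'_i = P_i ⊕ P'_i and thus P'_i = P_i ⊕ C_i ⊕ C'_i.
P'1: 0x6B ⊕ 0x12 ⊕ 0x25 = 0x5C.
P'2: 0x39 ⊕ 0x71 ⊕ 0xD3 = 0x9B.
P'3: 0x0B ⊕ 0x1C ⊕ 0x2C = 0x3B.
P'4: 0xFA ⊕ 0x1C ⊕ 0x2A = 0xCC.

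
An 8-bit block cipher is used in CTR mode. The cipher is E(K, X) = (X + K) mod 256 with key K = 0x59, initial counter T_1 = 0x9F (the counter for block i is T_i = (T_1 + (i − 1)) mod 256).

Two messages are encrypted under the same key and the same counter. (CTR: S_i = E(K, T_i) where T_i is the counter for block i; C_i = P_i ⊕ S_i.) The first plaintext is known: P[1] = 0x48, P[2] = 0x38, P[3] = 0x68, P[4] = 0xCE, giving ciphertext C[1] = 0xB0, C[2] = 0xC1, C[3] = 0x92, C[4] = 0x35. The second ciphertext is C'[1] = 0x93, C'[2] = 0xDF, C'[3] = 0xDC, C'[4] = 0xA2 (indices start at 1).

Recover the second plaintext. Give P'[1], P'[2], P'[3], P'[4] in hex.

P'[1] = 0x6B, P'[2] = 0x26, P'[3] = 0x26, P'[4] = 0x59

In CTR with a reused counter, both messages share the same keystream S_i, so C_i ⊕ C'_i = P_i ⊕ P'_i and thus P'_i = P_i ⊕ C_i ⊕ C'_i.
P'[1]: 0x48 ⊕ 0xB0 ⊕ 0x93 = 0x6B.
P'[2]: 0x38 ⊕ 0xC1 ⊕ 0xDF = 0x26.
P'[3]: 0x68 ⊕ 0x92 ⊕ 0xDC = 0x26.
P'[4]: 0xCE ⊕ 0x35 ⊕ 0xA2 = 0x59.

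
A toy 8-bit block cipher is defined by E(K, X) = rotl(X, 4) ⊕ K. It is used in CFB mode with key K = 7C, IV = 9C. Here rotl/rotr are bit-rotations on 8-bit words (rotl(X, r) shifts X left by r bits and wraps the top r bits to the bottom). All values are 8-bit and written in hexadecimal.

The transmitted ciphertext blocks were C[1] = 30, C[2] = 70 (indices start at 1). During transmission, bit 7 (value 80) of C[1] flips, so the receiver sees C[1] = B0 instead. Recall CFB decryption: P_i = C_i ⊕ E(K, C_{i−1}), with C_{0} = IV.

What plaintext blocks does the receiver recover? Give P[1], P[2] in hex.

P[1] = 05, P[2] = 07

Only C[1] changed, to B0. In CFB, a change in C_i flips the same bit in P_i and garbles P_{i+1}. Decrypting the received ciphertext:
P[1]: E(K, 9C) = B5; B0 ⊕ B5 = 05.
P[2]: E(K, B0) = 77; 70 ⊕ 77 = 07.
Blocks that differ from the original plaintext: P[1], P[2].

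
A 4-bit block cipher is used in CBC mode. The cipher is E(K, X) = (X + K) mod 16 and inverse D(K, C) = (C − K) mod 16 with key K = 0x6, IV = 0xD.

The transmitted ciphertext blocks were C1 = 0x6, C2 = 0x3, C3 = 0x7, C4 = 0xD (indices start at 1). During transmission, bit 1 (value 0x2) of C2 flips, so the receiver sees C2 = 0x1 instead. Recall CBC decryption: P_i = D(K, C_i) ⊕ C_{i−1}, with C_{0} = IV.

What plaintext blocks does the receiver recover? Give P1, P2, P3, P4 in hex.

Only C2 changed, to 0x1. In CBC, a change in C_i garbles P_i and flips the same bit in P_{i+1}. Decrypting the received ciphertext:
P1: D(K, 0x6) = 0x0; 0x0 ⊕ 0xD = 0xD.
P2: D(K, 0x1) = 0xB; 0xB ⊕ 0x6 = 0xD.
P3: D(K, 0x7) = 0x1; 0x1 ⊕ 0x1 = 0x0.
P4: D(K, 0xD) = 0x7; 0x7 ⊕ 0x7 = 0x0.
Blocks that differ from the original plaintext: P2, P3.

P1 = 0xD, P2 = 0xD, P3 = 0x0, P4 = 0x0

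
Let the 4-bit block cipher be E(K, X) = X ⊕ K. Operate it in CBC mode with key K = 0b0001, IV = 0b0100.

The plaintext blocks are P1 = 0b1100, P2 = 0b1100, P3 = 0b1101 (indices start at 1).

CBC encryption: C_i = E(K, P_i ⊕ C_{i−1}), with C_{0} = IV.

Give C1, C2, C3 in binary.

C1 = 0b1001, C2 = 0b0100, C3 = 0b1000

C1: P1 ⊕ 0b0100 = 0b1000; E(K, 0b1000) = 0b1001.
C2: P2 ⊕ 0b1001 = 0b0101; E(K, 0b0101) = 0b0100.
C3: P3 ⊕ 0b0100 = 0b1001; E(K, 0b1001) = 0b1000.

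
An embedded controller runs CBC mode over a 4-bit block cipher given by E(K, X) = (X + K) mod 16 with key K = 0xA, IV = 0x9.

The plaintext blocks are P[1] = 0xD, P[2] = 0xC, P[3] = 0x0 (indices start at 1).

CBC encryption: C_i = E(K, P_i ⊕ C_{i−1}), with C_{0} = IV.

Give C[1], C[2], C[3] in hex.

C[1]: P[1] ⊕ 0x9 = 0x4; E(K, 0x4) = 0xE.
C[2]: P[2] ⊕ 0xE = 0x2; E(K, 0x2) = 0xC.
C[3]: P[3] ⊕ 0xC = 0xC; E(K, 0xC) = 0x6.

C[1] = 0xE, C[2] = 0xC, C[3] = 0x6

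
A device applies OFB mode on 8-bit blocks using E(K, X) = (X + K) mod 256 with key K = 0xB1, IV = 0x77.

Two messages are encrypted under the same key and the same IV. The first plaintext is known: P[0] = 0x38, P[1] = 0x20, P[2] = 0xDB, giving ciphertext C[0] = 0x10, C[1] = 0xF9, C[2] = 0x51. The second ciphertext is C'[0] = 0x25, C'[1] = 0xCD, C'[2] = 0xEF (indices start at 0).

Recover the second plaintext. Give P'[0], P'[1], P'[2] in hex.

In OFB with a reused IV, both messages share the same keystream S_i, so C_i ⊕ C'_i = P_i ⊕ P'_i and thus P'_i = P_i ⊕ C_i ⊕ C'_i.
P'[0]: 0x38 ⊕ 0x10 ⊕ 0x25 = 0x0D.
P'[1]: 0x20 ⊕ 0xF9 ⊕ 0xCD = 0x14.
P'[2]: 0xDB ⊕ 0x51 ⊕ 0xEF = 0x65.

P'[0] = 0x0D, P'[1] = 0x14, P'[2] = 0x65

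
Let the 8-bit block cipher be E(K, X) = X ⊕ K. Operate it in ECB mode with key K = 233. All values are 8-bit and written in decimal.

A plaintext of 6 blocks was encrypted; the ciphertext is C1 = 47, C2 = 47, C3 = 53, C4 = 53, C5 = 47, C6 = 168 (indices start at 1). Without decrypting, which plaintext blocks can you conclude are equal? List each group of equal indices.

P1 = P2 = P5; P3 = P4

ECB encrypts each block independently with the same key, so equal ciphertext blocks imply equal plaintext blocks.
C1 = C2 = C5 = 47, so P1 = P2 = P5.
C3 = C4 = 53, so P3 = P4.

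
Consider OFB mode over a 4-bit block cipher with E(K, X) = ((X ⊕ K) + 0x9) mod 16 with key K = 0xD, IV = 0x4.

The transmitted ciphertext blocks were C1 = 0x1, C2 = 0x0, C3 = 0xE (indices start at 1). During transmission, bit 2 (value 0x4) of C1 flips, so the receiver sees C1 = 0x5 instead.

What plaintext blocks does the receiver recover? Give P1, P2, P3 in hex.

OFB decryption: S_i = E(K, S_{i−1}) with S_{0} = IV; P_i = C_i ⊕ S_i.
Only C1 changed, to 0x5. In OFB, a change in C_i flips the same bit in P_i only; the keystream is unaffected. Decrypting the received ciphertext:
P1: S = E(K, 0x4) = 0x2; 0x5 ⊕ 0x2 = 0x7.
P2: S = E(K, 0x2) = 0x8; 0x0 ⊕ 0x8 = 0x8.
P3: S = E(K, 0x8) = 0xE; 0xE ⊕ 0xE = 0x0.
Blocks that differ from the original plaintext: P1.

P1 = 0x7, P2 = 0x8, P3 = 0x0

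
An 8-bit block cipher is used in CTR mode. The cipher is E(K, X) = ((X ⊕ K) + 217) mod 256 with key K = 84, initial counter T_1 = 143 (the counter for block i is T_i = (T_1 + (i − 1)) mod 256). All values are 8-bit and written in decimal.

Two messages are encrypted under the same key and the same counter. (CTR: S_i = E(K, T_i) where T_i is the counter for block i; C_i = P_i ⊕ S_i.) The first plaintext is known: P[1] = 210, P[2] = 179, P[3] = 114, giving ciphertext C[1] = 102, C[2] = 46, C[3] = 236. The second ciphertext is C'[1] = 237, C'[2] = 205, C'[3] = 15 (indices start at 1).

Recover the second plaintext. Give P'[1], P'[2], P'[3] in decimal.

In CTR with a reused counter, both messages share the same keystream S_i, so C_i ⊕ C'_i = P_i ⊕ P'_i and thus P'_i = P_i ⊕ C_i ⊕ C'_i.
P'[1]: 210 ⊕ 102 ⊕ 237 = 89.
P'[2]: 179 ⊕ 46 ⊕ 205 = 80.
P'[3]: 114 ⊕ 236 ⊕ 15 = 145.

P'[1] = 89, P'[2] = 80, P'[3] = 145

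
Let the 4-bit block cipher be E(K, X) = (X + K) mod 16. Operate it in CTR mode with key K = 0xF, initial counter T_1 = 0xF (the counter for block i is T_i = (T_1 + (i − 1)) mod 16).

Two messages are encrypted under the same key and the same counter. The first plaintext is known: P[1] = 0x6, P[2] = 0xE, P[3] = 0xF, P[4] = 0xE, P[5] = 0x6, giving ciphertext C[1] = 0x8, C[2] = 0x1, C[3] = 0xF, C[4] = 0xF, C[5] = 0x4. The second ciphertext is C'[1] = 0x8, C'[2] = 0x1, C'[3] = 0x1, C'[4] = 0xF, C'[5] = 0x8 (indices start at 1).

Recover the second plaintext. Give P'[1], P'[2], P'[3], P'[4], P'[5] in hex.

In CTR with a reused counter, both messages share the same keystream S_i, so C_i ⊕ C'_i = P_i ⊕ P'_i and thus P'_i = P_i ⊕ C_i ⊕ C'_i.
P'[1]: 0x6 ⊕ 0x8 ⊕ 0x8 = 0x6.
P'[2]: 0xE ⊕ 0x1 ⊕ 0x1 = 0xE.
P'[3]: 0xF ⊕ 0xF ⊕ 0x1 = 0x1.
P'[4]: 0xE ⊕ 0xF ⊕ 0xF = 0xE.
P'[5]: 0x6 ⊕ 0x4 ⊕ 0x8 = 0xA.

P'[1] = 0x6, P'[2] = 0xE, P'[3] = 0x1, P'[4] = 0xE, P'[5] = 0xA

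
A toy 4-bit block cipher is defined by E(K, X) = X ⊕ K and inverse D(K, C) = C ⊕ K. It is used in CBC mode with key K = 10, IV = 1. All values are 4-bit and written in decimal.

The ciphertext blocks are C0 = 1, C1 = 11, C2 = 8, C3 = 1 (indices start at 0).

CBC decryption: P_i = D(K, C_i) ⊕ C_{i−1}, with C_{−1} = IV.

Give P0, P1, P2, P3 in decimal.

P0 = 10, P1 = 0, P2 = 9, P3 = 3

P0: D(K, 1) = 11; 11 ⊕ 1 = 10.
P1: D(K, 11) = 1; 1 ⊕ 1 = 0.
P2: D(K, 8) = 2; 2 ⊕ 11 = 9.
P3: D(K, 1) = 11; 11 ⊕ 8 = 3.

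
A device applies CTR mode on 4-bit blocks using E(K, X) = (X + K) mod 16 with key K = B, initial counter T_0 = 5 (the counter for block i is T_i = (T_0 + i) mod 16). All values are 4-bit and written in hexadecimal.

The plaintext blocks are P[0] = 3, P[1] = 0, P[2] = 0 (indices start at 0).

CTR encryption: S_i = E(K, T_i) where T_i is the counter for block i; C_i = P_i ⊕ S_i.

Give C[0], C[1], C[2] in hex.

C[0] = 3, C[1] = 1, C[2] = 2

C[0]: T = 5, S = E(K, T) = 0; 3 ⊕ 0 = 3.
C[1]: T = 6, S = E(K, T) = 1; 0 ⊕ 1 = 1.
C[2]: T = 7, S = E(K, T) = 2; 0 ⊕ 2 = 2.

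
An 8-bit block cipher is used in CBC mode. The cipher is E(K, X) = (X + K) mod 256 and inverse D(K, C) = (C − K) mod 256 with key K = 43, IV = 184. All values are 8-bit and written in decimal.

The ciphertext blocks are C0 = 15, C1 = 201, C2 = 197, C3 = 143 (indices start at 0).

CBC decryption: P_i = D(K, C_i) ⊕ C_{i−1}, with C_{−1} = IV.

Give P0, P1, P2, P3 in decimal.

P0: D(K, 15) = 228; 228 ⊕ 184 = 92.
P1: D(K, 201) = 158; 158 ⊕ 15 = 145.
P2: D(K, 197) = 154; 154 ⊕ 201 = 83.
P3: D(K, 143) = 100; 100 ⊕ 197 = 161.

P0 = 92, P1 = 145, P2 = 83, P3 = 161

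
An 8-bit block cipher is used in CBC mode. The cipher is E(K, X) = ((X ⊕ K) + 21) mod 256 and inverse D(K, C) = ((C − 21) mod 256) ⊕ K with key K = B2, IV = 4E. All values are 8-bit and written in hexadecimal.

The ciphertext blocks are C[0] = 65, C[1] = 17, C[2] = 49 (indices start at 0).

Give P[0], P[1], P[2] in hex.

CBC decryption: P_i = D(K, C_i) ⊕ C_{i−1}, with C_{−1} = IV.
P[0]: D(K, 65) = F6; F6 ⊕ 4E = B8.
P[1]: D(K, 17) = 44; 44 ⊕ 65 = 21.
P[2]: D(K, 49) = 9A; 9A ⊕ 17 = 8D.

P[0] = B8, P[1] = 21, P[2] = 8D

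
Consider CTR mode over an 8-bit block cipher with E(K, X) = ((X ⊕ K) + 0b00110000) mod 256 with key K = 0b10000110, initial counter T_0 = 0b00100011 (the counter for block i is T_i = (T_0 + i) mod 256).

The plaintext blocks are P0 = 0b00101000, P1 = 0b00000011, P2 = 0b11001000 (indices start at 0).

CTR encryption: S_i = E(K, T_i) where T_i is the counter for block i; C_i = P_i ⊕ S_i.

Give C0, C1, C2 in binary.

C0 = 0b11111101, C1 = 0b11010001, C2 = 0b00011011

C0: T = 0b00100011, S = E(K, T) = 0b11010101; 0b00101000 ⊕ 0b11010101 = 0b11111101.
C1: T = 0b00100100, S = E(K, T) = 0b11010010; 0b00000011 ⊕ 0b11010010 = 0b11010001.
C2: T = 0b00100101, S = E(K, T) = 0b11010011; 0b11001000 ⊕ 0b11010011 = 0b00011011.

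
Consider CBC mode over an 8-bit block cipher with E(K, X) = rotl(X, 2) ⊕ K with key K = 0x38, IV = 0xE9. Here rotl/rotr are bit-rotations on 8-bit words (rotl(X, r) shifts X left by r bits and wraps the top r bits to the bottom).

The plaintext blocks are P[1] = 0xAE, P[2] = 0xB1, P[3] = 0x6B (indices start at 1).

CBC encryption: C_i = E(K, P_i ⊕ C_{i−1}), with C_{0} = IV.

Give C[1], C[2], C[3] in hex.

C[1]: P[1] ⊕ 0xE9 = 0x47; E(K, 0x47) = 0x25.
C[2]: P[2] ⊕ 0x25 = 0x94; E(K, 0x94) = 0x6A.
C[3]: P[3] ⊕ 0x6A = 0x01; E(K, 0x01) = 0x3C.

C[1] = 0x25, C[2] = 0x6A, C[3] = 0x3C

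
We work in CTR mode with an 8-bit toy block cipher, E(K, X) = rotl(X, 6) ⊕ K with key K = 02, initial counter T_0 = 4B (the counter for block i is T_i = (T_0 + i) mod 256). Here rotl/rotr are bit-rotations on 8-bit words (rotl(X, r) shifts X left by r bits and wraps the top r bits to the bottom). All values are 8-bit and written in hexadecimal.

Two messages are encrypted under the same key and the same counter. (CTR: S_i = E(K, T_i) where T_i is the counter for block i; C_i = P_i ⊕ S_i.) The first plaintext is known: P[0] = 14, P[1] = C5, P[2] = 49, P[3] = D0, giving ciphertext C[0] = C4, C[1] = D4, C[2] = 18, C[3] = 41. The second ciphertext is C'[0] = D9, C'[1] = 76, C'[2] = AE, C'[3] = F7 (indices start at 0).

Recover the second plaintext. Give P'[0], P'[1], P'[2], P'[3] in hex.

In CTR with a reused counter, both messages share the same keystream S_i, so C_i ⊕ C'_i = P_i ⊕ P'_i and thus P'_i = P_i ⊕ C_i ⊕ C'_i.
P'[0]: 14 ⊕ C4 ⊕ D9 = 09.
P'[1]: C5 ⊕ D4 ⊕ 76 = 67.
P'[2]: 49 ⊕ 18 ⊕ AE = FF.
P'[3]: D0 ⊕ 41 ⊕ F7 = 66.

P'[0] = 09, P'[1] = 67, P'[2] = FF, P'[3] = 66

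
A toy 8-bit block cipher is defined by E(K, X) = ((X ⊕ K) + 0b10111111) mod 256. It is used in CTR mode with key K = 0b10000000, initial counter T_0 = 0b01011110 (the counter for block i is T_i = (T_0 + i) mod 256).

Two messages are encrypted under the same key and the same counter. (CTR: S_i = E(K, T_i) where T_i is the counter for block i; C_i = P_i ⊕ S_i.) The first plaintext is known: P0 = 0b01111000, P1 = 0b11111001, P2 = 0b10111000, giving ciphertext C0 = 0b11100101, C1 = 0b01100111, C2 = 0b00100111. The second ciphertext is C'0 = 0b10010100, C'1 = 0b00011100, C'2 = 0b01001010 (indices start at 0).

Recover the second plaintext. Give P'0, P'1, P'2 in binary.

P'0 = 0b00001001, P'1 = 0b10000010, P'2 = 0b11010101

In CTR with a reused counter, both messages share the same keystream S_i, so C_i ⊕ C'_i = P_i ⊕ P'_i and thus P'_i = P_i ⊕ C_i ⊕ C'_i.
P'0: 0b01111000 ⊕ 0b11100101 ⊕ 0b10010100 = 0b00001001.
P'1: 0b11111001 ⊕ 0b01100111 ⊕ 0b00011100 = 0b10000010.
P'2: 0b10111000 ⊕ 0b00100111 ⊕ 0b01001010 = 0b11010101.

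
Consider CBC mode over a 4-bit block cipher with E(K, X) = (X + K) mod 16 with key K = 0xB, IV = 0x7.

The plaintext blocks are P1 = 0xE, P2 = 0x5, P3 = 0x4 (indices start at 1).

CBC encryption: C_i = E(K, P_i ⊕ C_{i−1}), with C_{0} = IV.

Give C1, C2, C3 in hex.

C1: P1 ⊕ 0x7 = 0x9; E(K, 0x9) = 0x4.
C2: P2 ⊕ 0x4 = 0x1; E(K, 0x1) = 0xC.
C3: P3 ⊕ 0xC = 0x8; E(K, 0x8) = 0x3.

C1 = 0x4, C2 = 0xC, C3 = 0x3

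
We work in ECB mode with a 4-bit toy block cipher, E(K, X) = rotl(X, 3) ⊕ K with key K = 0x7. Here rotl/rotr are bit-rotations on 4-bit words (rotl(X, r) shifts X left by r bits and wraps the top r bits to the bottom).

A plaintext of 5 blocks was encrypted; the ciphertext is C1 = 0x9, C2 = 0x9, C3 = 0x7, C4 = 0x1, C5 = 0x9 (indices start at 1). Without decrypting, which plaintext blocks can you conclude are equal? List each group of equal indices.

ECB encrypts each block independently with the same key, so equal ciphertext blocks imply equal plaintext blocks.
C1 = C2 = C5 = 0x9, so P1 = P2 = P5.

P1 = P2 = P5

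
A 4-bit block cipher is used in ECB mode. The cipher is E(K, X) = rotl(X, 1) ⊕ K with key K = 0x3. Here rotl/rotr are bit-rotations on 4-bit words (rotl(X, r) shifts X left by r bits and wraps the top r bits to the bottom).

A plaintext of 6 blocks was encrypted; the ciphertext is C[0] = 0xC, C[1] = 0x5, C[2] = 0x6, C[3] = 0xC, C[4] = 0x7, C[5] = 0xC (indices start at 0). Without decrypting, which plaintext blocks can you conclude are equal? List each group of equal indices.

P[0] = P[3] = P[5]

ECB encrypts each block independently with the same key, so equal ciphertext blocks imply equal plaintext blocks.
C[0] = C[3] = C[5] = 0xC, so P[0] = P[3] = P[5].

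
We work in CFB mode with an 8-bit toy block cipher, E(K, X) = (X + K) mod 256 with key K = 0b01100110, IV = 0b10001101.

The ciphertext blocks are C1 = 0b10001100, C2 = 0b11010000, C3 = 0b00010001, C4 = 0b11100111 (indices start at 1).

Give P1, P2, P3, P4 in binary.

CFB decryption: P_i = C_i ⊕ E(K, C_{i−1}), with C_{0} = IV.
P1: E(K, 0b10001101) = 0b11110011; 0b10001100 ⊕ 0b11110011 = 0b01111111.
P2: E(K, 0b10001100) = 0b11110010; 0b11010000 ⊕ 0b11110010 = 0b00100010.
P3: E(K, 0b11010000) = 0b00110110; 0b00010001 ⊕ 0b00110110 = 0b00100111.
P4: E(K, 0b00010001) = 0b01110111; 0b11100111 ⊕ 0b01110111 = 0b10010000.

P1 = 0b01111111, P2 = 0b00100010, P3 = 0b00100111, P4 = 0b10010000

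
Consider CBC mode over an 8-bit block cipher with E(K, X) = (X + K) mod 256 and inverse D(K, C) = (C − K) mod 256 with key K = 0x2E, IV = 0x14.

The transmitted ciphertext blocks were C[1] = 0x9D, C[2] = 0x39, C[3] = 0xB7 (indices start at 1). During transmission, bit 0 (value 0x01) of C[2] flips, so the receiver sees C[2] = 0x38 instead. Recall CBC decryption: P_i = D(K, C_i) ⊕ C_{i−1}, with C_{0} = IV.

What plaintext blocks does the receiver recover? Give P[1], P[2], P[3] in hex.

Only C[2] changed, to 0x38. In CBC, a change in C_i garbles P_i and flips the same bit in P_{i+1}. Decrypting the received ciphertext:
P[1]: D(K, 0x9D) = 0x6F; 0x6F ⊕ 0x14 = 0x7B.
P[2]: D(K, 0x38) = 0x0A; 0x0A ⊕ 0x9D = 0x97.
P[3]: D(K, 0xB7) = 0x89; 0x89 ⊕ 0x38 = 0xB1.
Blocks that differ from the original plaintext: P[2], P[3].

P[1] = 0x7B, P[2] = 0x97, P[3] = 0xB1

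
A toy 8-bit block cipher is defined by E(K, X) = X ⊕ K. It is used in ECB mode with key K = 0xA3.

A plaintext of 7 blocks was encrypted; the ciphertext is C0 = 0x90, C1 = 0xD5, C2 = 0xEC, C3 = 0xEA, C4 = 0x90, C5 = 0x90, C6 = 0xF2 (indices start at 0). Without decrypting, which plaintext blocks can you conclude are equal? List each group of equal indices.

ECB encrypts each block independently with the same key, so equal ciphertext blocks imply equal plaintext blocks.
C0 = C4 = C5 = 0x90, so P0 = P4 = P5.

P0 = P4 = P5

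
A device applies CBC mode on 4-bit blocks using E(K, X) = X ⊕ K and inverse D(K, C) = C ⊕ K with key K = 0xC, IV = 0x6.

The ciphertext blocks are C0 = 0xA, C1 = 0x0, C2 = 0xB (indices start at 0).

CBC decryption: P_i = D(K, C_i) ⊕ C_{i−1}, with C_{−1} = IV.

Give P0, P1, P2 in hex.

P0: D(K, 0xA) = 0x6; 0x6 ⊕ 0x6 = 0x0.
P1: D(K, 0x0) = 0xC; 0xC ⊕ 0xA = 0x6.
P2: D(K, 0xB) = 0x7; 0x7 ⊕ 0x0 = 0x7.

P0 = 0x0, P1 = 0x6, P2 = 0x7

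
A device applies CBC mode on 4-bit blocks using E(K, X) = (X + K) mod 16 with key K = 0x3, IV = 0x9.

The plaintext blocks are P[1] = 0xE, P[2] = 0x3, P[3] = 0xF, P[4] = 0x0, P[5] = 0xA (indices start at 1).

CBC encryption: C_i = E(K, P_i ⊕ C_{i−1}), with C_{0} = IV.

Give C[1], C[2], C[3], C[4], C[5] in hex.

C[1]: P[1] ⊕ 0x9 = 0x7; E(K, 0x7) = 0xA.
C[2]: P[2] ⊕ 0xA = 0x9; E(K, 0x9) = 0xC.
C[3]: P[3] ⊕ 0xC = 0x3; E(K, 0x3) = 0x6.
C[4]: P[4] ⊕ 0x6 = 0x6; E(K, 0x6) = 0x9.
C[5]: P[5] ⊕ 0x9 = 0x3; E(K, 0x3) = 0x6.

C[1] = 0xA, C[2] = 0xC, C[3] = 0x6, C[4] = 0x9, C[5] = 0x6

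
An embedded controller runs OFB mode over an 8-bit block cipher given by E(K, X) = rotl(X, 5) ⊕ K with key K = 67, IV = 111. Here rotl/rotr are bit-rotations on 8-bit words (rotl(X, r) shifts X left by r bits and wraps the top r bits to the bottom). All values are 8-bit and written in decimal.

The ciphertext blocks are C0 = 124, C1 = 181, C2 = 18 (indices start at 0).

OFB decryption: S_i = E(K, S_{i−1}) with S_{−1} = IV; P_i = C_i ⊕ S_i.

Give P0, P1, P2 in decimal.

P0: S = E(K, 111) = 174; 124 ⊕ 174 = 210.
P1: S = E(K, 174) = 150; 181 ⊕ 150 = 35.
P2: S = E(K, 150) = 145; 18 ⊕ 145 = 131.

P0 = 210, P1 = 35, P2 = 131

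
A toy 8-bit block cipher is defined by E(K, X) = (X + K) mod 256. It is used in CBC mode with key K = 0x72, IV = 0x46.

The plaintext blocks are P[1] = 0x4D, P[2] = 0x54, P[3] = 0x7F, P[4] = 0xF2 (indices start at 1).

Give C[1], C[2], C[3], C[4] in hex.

CBC encryption: C_i = E(K, P_i ⊕ C_{i−1}), with C_{0} = IV.
C[1]: P[1] ⊕ 0x46 = 0x0B; E(K, 0x0B) = 0x7D.
C[2]: P[2] ⊕ 0x7D = 0x29; E(K, 0x29) = 0x9B.
C[3]: P[3] ⊕ 0x9B = 0xE4; E(K, 0xE4) = 0x56.
C[4]: P[4] ⊕ 0x56 = 0xA4; E(K, 0xA4) = 0x16.

C[1] = 0x7D, C[2] = 0x9B, C[3] = 0x56, C[4] = 0x16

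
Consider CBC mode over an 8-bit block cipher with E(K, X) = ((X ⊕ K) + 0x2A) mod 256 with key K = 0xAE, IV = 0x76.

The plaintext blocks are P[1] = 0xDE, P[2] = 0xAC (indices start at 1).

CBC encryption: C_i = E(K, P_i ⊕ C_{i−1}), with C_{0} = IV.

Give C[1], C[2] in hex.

C[1] = 0x30, C[2] = 0x5C

C[1]: P[1] ⊕ 0x76 = 0xA8; E(K, 0xA8) = 0x30.
C[2]: P[2] ⊕ 0x30 = 0x9C; E(K, 0x9C) = 0x5C.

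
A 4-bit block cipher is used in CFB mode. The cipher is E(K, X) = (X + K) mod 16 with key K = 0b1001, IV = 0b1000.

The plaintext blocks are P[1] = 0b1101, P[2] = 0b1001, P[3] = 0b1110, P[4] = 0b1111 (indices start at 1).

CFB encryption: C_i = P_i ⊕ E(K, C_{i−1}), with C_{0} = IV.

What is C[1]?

C[1] = 0b1100

C[1]: E(K, 0b1000) = 0b0001; 0b1101 ⊕ 0b0001 = 0b1100.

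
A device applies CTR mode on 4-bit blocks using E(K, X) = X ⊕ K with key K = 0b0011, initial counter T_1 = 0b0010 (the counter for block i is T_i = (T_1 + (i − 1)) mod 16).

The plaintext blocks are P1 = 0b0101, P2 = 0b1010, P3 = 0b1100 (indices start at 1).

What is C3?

CTR encryption: S_i = E(K, T_i) where T_i is the counter for block i; C_i = P_i ⊕ S_i.
C1: T = 0b0010, S = E(K, T) = 0b0001; 0b0101 ⊕ 0b0001 = 0b0100.
C2: T = 0b0011, S = E(K, T) = 0b0000; 0b1010 ⊕ 0b0000 = 0b1010.
C3: T = 0b0100, S = E(K, T) = 0b0111; 0b1100 ⊕ 0b0111 = 0b1011.

C3 = 0b1011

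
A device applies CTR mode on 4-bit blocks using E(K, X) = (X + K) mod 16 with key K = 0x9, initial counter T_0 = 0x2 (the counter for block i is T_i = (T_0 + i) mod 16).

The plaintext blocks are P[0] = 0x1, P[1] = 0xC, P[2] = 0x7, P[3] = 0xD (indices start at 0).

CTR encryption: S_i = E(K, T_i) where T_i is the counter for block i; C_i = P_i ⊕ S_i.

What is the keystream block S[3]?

0xE

C[0]: T = 0x2, S = E(K, T) = 0xB; 0x1 ⊕ 0xB = 0xA.
C[1]: T = 0x3, S = E(K, T) = 0xC; 0xC ⊕ 0xC = 0x0.
C[2]: T = 0x4, S = E(K, T) = 0xD; 0x7 ⊕ 0xD = 0xA.
C[3]: T = 0x5, S = E(K, T) = 0xE; 0xD ⊕ 0xE = 0x3.
So S[3] = 0xE.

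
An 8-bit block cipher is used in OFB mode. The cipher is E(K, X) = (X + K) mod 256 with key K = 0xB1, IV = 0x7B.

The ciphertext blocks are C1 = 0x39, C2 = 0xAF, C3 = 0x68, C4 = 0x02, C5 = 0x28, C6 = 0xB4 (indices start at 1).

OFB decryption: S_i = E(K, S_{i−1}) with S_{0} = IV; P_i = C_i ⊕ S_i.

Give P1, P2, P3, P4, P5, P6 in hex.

P1 = 0x15, P2 = 0x72, P3 = 0xE6, P4 = 0x3D, P5 = 0xD8, P6 = 0x15

P1: S = E(K, 0x7B) = 0x2C; 0x39 ⊕ 0x2C = 0x15.
P2: S = E(K, 0x2C) = 0xDD; 0xAF ⊕ 0xDD = 0x72.
P3: S = E(K, 0xDD) = 0x8E; 0x68 ⊕ 0x8E = 0xE6.
P4: S = E(K, 0x8E) = 0x3F; 0x02 ⊕ 0x3F = 0x3D.
P5: S = E(K, 0x3F) = 0xF0; 0x28 ⊕ 0xF0 = 0xD8.
P6: S = E(K, 0xF0) = 0xA1; 0xB4 ⊕ 0xA1 = 0x15.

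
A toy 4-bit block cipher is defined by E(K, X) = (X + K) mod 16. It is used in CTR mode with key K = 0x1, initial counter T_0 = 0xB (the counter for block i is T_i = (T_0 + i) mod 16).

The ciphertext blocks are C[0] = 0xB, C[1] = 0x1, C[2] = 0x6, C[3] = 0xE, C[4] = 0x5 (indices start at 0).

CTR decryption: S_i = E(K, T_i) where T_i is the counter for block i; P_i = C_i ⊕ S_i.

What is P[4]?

P[4] = 0x5

P[4]: T = 0xF, S = E(K, T) = 0x0; 0x5 ⊕ 0x0 = 0x5.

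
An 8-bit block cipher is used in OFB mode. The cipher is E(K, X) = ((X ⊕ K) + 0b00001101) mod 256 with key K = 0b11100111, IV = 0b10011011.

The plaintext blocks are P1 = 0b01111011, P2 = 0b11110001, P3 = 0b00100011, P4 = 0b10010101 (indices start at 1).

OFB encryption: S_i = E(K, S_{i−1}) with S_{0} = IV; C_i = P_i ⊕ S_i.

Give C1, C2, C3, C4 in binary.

C1 = 0b11110010, C2 = 0b10001010, C3 = 0b10001010, C4 = 0b11001110

C1: S = E(K, 0b10011011) = 0b10001001; 0b01111011 ⊕ 0b10001001 = 0b11110010.
C2: S = E(K, 0b10001001) = 0b01111011; 0b11110001 ⊕ 0b01111011 = 0b10001010.
C3: S = E(K, 0b01111011) = 0b10101001; 0b00100011 ⊕ 0b10101001 = 0b10001010.
C4: S = E(K, 0b10101001) = 0b01011011; 0b10010101 ⊕ 0b01011011 = 0b11001110.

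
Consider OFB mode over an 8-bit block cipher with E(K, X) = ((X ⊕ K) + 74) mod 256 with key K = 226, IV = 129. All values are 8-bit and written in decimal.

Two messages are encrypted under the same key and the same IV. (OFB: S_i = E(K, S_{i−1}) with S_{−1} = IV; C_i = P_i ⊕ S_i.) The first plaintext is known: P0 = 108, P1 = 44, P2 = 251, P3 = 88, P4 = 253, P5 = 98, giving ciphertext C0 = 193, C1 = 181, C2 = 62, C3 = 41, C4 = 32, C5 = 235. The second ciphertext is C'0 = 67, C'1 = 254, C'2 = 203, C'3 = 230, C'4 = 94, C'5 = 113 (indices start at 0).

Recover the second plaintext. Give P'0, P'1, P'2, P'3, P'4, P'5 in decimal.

P'0 = 238, P'1 = 103, P'2 = 14, P'3 = 151, P'4 = 131, P'5 = 248

In OFB with a reused IV, both messages share the same keystream S_i, so C_i ⊕ C'_i = P_i ⊕ P'_i and thus P'_i = P_i ⊕ C_i ⊕ C'_i.
P'0: 108 ⊕ 193 ⊕ 67 = 238.
P'1: 44 ⊕ 181 ⊕ 254 = 103.
P'2: 251 ⊕ 62 ⊕ 203 = 14.
P'3: 88 ⊕ 41 ⊕ 230 = 151.
P'4: 253 ⊕ 32 ⊕ 94 = 131.
P'5: 98 ⊕ 235 ⊕ 113 = 248.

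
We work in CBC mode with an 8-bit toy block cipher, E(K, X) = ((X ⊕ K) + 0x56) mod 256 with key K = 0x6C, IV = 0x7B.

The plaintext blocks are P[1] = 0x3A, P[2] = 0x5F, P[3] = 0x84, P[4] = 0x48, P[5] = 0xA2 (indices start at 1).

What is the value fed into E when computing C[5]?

0x14

CBC encryption: C_i = E(K, P_i ⊕ C_{i−1}), with C_{0} = IV.
C[1]: P[1] ⊕ 0x7B = 0x41; E(K, 0x41) = 0x83.
C[2]: P[2] ⊕ 0x83 = 0xDC; E(K, 0xDC) = 0x06.
C[3]: P[3] ⊕ 0x06 = 0x82; E(K, 0x82) = 0x44.
C[4]: P[4] ⊕ 0x44 = 0x0C; E(K, 0x0C) = 0xB6.
C[5]: P[5] ⊕ 0xB6 = 0x14; E(K, 0x14) = 0xCE.
So the input to E for block [5] is 0x14.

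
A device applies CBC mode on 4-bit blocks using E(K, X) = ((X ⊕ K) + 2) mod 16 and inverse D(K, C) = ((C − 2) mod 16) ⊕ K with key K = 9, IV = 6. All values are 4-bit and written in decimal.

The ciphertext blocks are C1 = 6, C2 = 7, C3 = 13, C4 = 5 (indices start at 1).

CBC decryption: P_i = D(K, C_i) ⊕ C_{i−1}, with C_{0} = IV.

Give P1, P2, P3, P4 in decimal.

P1 = 11, P2 = 10, P3 = 5, P4 = 7

P1: D(K, 6) = 13; 13 ⊕ 6 = 11.
P2: D(K, 7) = 12; 12 ⊕ 6 = 10.
P3: D(K, 13) = 2; 2 ⊕ 7 = 5.
P4: D(K, 5) = 10; 10 ⊕ 13 = 7.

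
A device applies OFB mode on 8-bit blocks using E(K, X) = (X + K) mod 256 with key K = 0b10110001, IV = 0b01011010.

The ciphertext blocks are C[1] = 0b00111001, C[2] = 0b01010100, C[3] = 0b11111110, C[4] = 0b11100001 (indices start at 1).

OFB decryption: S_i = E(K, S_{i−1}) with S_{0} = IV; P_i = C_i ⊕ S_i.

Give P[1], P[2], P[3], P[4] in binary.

P[1]: S = E(K, 0b01011010) = 0b00001011; 0b00111001 ⊕ 0b00001011 = 0b00110010.
P[2]: S = E(K, 0b00001011) = 0b10111100; 0b01010100 ⊕ 0b10111100 = 0b11101000.
P[3]: S = E(K, 0b10111100) = 0b01101101; 0b11111110 ⊕ 0b01101101 = 0b10010011.
P[4]: S = E(K, 0b01101101) = 0b00011110; 0b11100001 ⊕ 0b00011110 = 0b11111111.

P[1] = 0b00110010, P[2] = 0b11101000, P[3] = 0b10010011, P[4] = 0b11111111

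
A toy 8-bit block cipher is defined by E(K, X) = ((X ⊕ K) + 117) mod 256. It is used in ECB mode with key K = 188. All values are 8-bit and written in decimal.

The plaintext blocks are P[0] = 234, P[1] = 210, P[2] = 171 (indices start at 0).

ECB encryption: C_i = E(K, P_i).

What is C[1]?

C[1] = 227

C[1]: E(K, 210) = 227.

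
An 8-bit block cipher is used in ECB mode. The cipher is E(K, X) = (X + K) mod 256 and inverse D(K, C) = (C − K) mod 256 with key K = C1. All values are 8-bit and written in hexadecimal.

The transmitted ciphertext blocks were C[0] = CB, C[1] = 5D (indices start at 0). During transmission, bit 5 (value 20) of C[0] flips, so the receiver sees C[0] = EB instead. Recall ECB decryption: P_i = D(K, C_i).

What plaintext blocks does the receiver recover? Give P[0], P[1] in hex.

P[0] = 2A, P[1] = 9C

Only C[0] changed, to EB. In ECB, a change in C_i affects only P_i. Decrypting the received ciphertext:
P[0]: D(K, EB) = 2A.
P[1]: D(K, 5D) = 9C.
Blocks that differ from the original plaintext: P[0].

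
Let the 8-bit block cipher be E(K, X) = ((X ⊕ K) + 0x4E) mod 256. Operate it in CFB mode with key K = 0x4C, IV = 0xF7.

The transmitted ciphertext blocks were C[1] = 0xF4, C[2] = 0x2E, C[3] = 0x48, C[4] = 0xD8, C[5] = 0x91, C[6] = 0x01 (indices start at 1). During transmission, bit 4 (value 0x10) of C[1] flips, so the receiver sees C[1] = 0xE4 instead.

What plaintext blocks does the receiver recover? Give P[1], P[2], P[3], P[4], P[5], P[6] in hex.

CFB decryption: P_i = C_i ⊕ E(K, C_{i−1}), with C_{0} = IV.
Only C[1] changed, to 0xE4. In CFB, a change in C_i flips the same bit in P_i and garbles P_{i+1}. Decrypting the received ciphertext:
P[1]: E(K, 0xF7) = 0x09; 0xE4 ⊕ 0x09 = 0xED.
P[2]: E(K, 0xE4) = 0xF6; 0x2E ⊕ 0xF6 = 0xD8.
P[3]: E(K, 0x2E) = 0xB0; 0x48 ⊕ 0xB0 = 0xF8.
P[4]: E(K, 0x48) = 0x52; 0xD8 ⊕ 0x52 = 0x8A.
P[5]: E(K, 0xD8) = 0xE2; 0x91 ⊕ 0xE2 = 0x73.
P[6]: E(K, 0x91) = 0x2B; 0x01 ⊕ 0x2B = 0x2A.
Blocks that differ from the original plaintext: P[1], P[2].

P[1] = 0xED, P[2] = 0xD8, P[3] = 0xF8, P[4] = 0x8A, P[5] = 0x73, P[6] = 0x2A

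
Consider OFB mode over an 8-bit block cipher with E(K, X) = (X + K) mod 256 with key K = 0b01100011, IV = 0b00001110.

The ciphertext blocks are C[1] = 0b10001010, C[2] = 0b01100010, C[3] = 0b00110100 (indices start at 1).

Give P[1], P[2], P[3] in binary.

OFB decryption: S_i = E(K, S_{i−1}) with S_{0} = IV; P_i = C_i ⊕ S_i.
P[1]: S = E(K, 0b00001110) = 0b01110001; 0b10001010 ⊕ 0b01110001 = 0b11111011.
P[2]: S = E(K, 0b01110001) = 0b11010100; 0b01100010 ⊕ 0b11010100 = 0b10110110.
P[3]: S = E(K, 0b11010100) = 0b00110111; 0b00110100 ⊕ 0b00110111 = 0b00000011.

P[1] = 0b11111011, P[2] = 0b10110110, P[3] = 0b00000011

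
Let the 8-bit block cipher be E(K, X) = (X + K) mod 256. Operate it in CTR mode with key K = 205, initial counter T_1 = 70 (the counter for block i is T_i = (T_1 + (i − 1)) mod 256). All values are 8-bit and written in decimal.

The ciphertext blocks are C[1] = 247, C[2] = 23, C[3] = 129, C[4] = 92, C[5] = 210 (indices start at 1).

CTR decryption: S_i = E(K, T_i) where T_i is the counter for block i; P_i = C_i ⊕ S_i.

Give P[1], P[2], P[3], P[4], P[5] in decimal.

P[1]: T = 70, S = E(K, T) = 19; 247 ⊕ 19 = 228.
P[2]: T = 71, S = E(K, T) = 20; 23 ⊕ 20 = 3.
P[3]: T = 72, S = E(K, T) = 21; 129 ⊕ 21 = 148.
P[4]: T = 73, S = E(K, T) = 22; 92 ⊕ 22 = 74.
P[5]: T = 74, S = E(K, T) = 23; 210 ⊕ 23 = 197.

P[1] = 228, P[2] = 3, P[3] = 148, P[4] = 74, P[5] = 197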